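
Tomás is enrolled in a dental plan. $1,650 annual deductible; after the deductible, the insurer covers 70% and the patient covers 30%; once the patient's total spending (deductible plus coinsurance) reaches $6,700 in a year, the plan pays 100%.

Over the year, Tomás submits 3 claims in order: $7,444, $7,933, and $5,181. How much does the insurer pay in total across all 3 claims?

$13,858

Bill 1, $7,444: $1,650 finishes the deductible; $5,794 goes to coinsurance; 30% of $5,794 = $1,738.20. Cost to patient: $3,388.20. OOP to date $3,388.20. Insurer: $7,444 − $3,388.20 = $4,055.80.
Bill 2, $7,933: 30% coinsurance on $7,933 = $2,379.90. Patient pays $2,379.90; OOP now $5,768.10. Insurer: $7,933 − $2,379.90 = $5,553.10.
Bill 3, $5,181: deductible already satisfied, so patient's share is 30% × $5,181 = $1,554.30. Adding that to $5,768.10 gives $7,322.40, past the $6,700 cap; patient pays only $6,700 − $5,768.10 = $931.90. Insurer: $5,181 − $931.90 = $4,249.10.
Insurer total: $4,055.80 + $5,553.10 + $4,249.10 = $13,858.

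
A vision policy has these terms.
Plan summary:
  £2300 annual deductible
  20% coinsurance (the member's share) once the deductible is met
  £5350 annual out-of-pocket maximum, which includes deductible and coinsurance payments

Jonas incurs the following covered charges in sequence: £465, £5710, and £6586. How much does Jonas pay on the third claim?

Bill 1, £465: all of it applies to the deductible. Member owes £465 (running OOP £465).
Bill 2, £5710: £1835 to deductible, leaving £3875; coinsurance £3875 × 20% = £775. Member pays £2610; OOP now £3075.
Bill 3, £6586: deductible already satisfied, so member's share is 20% × £6586 = £1317.20. Cost to member: £1317.20. OOP to date £4392.20.

£1317.20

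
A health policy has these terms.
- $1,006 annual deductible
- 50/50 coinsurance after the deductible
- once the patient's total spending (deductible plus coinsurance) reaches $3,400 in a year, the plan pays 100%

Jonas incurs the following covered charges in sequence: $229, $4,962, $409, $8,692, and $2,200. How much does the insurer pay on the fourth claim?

$8,595

#1 ($229): all of it applies to the deductible. Cost to patient: $229. OOP to date $229. Insurer: $229 − $229 = $0.
#2 ($4,962): $777 to deductible, leaving $4,185; coinsurance $4,185 × 50% = $2,092.50. Patient owes $2,869.50 (running OOP $3,098.50). Plan pays $4,962 − $2,869.50 = $2,092.50.
#3 ($409): deductible met; 50% of $409 = $204.50. Patient owes $204.50 (running OOP $3,303). Plan pays $409 − $204.50 = $204.50.
#4 ($8,692): deductible met; 50% of $8,692 = $4,346. That would push OOP to $7,649, over the $3,400 cap, so patient pays $3,400 − $3,303 = $97. Insurer: $8,692 − $97 = $8,595.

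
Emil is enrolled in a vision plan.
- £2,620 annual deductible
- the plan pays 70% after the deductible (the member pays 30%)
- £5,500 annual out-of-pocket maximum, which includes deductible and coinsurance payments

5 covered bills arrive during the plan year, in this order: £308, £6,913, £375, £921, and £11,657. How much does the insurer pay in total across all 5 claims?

Claim 1 — £308: entire amount goes to the deductible. Member pays £308; OOP now £308. Plan pays £308 − £308 = £0.
Claim 2 — £6,913: £2,312 to deductible, leaving £4,601; coinsurance £4,601 × 30% = £1,380.30. Member owes £3,692.30 (running OOP £4,000.30). Insurer: £6,913 − £3,692.30 = £3,220.70.
Claim 3 — £375: deductible already satisfied, so member's share is 30% × £375 = £112.50. Cost to member: £112.50. OOP to date £4,112.80. Plan pays £375 − £112.50 = £262.50.
Claim 4 — £921: 30% coinsurance on £921 = £276.30. Cost to member: £276.30. OOP to date £4,389.10. Plan pays £921 − £276.30 = £644.70.
Claim 5 — £11,657: deductible met; 30% of £11,657 = £3,497.10. Adding that to £4,389.10 gives £7,886.20, past the £5,500 cap; member pays only £5,500 − £4,389.10 = £1,110.90. Plan pays £11,657 − £1,110.90 = £10,546.10.
Insurer total: £0 + £3,220.70 + £262.50 + £644.70 + £10,546.10 = £14,674.

£14,674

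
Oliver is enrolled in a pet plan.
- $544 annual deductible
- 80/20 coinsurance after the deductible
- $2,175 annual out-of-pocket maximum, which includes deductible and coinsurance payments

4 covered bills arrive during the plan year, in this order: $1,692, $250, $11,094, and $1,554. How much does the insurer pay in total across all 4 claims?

Claim 1 — $1,692: $544 finishes the deductible; $1,148 goes to coinsurance; coinsurance $1,148 × 20% = $229.60. Cost to owner: $773.60. OOP to date $773.60. Insurer: $1,692 − $773.60 = $918.40.
Claim 2 — $250: deductible met; 20% of $250 = $50. Cost to owner: $50. OOP to date $823.60. Insurer: $250 − $50 = $200.
Claim 3 — $11,094: deductible met; 20% of $11,094 = $2,218.80. OOP would hit $3,042.40 > $2,175, so the cap limits the owner to $2,175 − $823.60 = $1,351.40. Insurer: $11,094 − $1,351.40 = $9,742.60.
Claim 4 — $1,554: 20% coinsurance on $1,554 = $310.80. OOP would hit $2,485.80 > $2,175, so the cap limits the owner to $2,175 − $2,175 = $0. Insurer: $1,554 − $0 = $1,554.
Insurer total = bills − owner's total = $14,590 − $2,175 = $12,415.

$12,415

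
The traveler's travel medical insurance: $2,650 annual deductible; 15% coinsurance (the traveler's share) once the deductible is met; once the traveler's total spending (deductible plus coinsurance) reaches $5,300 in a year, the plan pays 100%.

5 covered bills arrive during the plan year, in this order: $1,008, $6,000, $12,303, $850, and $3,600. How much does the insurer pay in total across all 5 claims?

Claim 1 — $1,008: entire amount goes to the deductible. Traveler pays $1,008; OOP now $1,008. Plan pays $1,008 − $1,008 = $0.
Claim 2 — $6,000: $1,642 finishes the deductible; $4,358 goes to coinsurance; 15% of $4,358 = $653.70. Traveler pays $2,295.70; OOP now $3,303.70. Plan pays $6,000 − $2,295.70 = $3,704.30.
Claim 3 — $12,303: deductible already satisfied, so traveler's share is 15% × $12,303 = $1,845.45. Cost to traveler: $1,845.45. OOP to date $5,149.15. Plan pays $12,303 − $1,845.45 = $10,457.55.
Claim 4 — $850: 15% coinsurance on $850 = $127.50. Traveler pays $127.50; OOP now $5,276.65. Insurer: $850 − $127.50 = $722.50.
Claim 5 — $3,600: deductible already satisfied, so traveler's share is 15% × $3,600 = $540. OOP would hit $5,816.65 > $5,300, so the cap limits the traveler to $5,300 − $5,276.65 = $23.35. Insurer: $3,600 − $23.35 = $3,576.65.
Insurer total = bills − traveler's total = $23,761 − $5,300 = $18,461.

$18,461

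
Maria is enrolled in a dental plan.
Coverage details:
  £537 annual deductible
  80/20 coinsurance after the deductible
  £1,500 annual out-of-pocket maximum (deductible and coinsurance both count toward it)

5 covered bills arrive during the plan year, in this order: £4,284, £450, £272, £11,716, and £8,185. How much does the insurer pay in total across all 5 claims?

Claim 1 (£4,284): deductible takes £537, £3,747 remains; patient's 20% is £749.40. Cost to patient: £1,286.40. OOP to date £1,286.40. Plan pays £4,284 − £1,286.40 = £2,997.60.
Claim 2 (£450): deductible met; 20% of £450 = £90. Patient owes £90 (running OOP £1,376.40). Insurer: £450 − £90 = £360.
Claim 3 (£272): deductible already satisfied, so patient's share is 20% × £272 = £54.40. Patient owes £54.40 (running OOP £1,430.80). Insurer: £272 − £54.40 = £217.60.
Claim 4 (£11,716): deductible met; 20% of £11,716 = £2,343.20. OOP would hit £3,774 > £1,500, so the cap limits the patient to £1,500 − £1,430.80 = £69.20. Plan pays £11,716 − £69.20 = £11,646.80.
Claim 5 (£8,185): deductible already satisfied, so patient's share is 20% × £8,185 = £1,637. OOP would hit £3,137 > £1,500, so the cap limits the patient to £1,500 − £1,500 = £0. Insurer: £8,185 − £0 = £8,185.
Insurer total = bills − patient's total = £24,907 − £1,500 = £23,407.

£23,407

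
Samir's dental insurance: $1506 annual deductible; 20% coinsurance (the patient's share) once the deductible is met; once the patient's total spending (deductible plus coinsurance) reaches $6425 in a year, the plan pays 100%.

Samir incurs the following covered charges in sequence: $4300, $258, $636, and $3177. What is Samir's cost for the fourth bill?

#1 ($4300): deductible takes $1506, $2794 remains; 20% of $2794 = $558.80. Patient pays $2064.80; OOP now $2064.80.
#2 ($258): deductible met; 20% of $258 = $51.60. Patient pays $51.60; OOP now $2116.40.
#3 ($636): deductible already satisfied, so patient's share is 20% × $636 = $127.20. Patient owes $127.20 (running OOP $2243.60).
#4 ($3177): deductible already satisfied, so patient's share is 20% × $3177 = $635.40. Cost to patient: $635.40. OOP to date $2879.

$635.40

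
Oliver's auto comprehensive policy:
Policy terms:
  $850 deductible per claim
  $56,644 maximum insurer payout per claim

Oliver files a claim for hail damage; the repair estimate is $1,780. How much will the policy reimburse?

After the deductible, $1,780 − $850 = $930 remains.
$930 ≤ $56,644, so the limit doesn't bind; insurer pays $930.

$930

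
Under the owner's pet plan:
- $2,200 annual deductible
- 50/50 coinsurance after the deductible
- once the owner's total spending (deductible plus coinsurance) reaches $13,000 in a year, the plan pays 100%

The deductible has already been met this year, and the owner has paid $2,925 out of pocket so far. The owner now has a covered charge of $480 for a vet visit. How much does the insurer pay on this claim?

$240

The deductible is already satisfied, so the full bill goes to coinsurance.
Coinsurance: $480 × 50% = $240.
Cumulative spending $2,925 + $240 = $3,165 stays under the $13,000 maximum.
The insurer covers the remainder: $480 − $240 = $240.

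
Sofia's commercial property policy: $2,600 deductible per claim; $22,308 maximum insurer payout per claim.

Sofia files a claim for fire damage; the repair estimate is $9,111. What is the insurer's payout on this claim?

Less the $2,600 deductible: $9,111 − $2,600 = $6,511.
That's under the $22,308 cap, so the insurer reimburses the full $6,511.

$6,511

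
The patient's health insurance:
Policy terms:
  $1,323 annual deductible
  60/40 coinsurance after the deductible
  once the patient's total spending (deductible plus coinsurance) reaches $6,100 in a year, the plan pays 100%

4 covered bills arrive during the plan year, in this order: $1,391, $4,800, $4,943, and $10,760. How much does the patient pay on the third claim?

$1,977.20

Claim 1 — $1,391: deductible takes $1,323, $68 remains; 40% of $68 = $27.20. Patient owes $1,350.20 (running OOP $1,350.20).
Claim 2 — $4,800: deductible already satisfied, so patient's share is 40% × $4,800 = $1,920. Patient owes $1,920 (running OOP $3,270.20).
Claim 3 — $4,943: deductible already satisfied, so patient's share is 40% × $4,943 = $1,977.20. Patient owes $1,977.20 (running OOP $5,247.40).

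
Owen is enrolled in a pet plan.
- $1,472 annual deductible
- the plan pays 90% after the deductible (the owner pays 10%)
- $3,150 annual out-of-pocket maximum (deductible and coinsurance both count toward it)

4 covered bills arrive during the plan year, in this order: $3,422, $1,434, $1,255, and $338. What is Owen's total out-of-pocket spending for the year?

$1,969.70

Bill 1, $3,422: $1,472 finishes the deductible; $1,950 goes to coinsurance; 10% of $1,950 = $195. Cost to owner: $1,667. OOP to date $1,667.
Bill 2, $1,434: deductible met; 10% of $1,434 = $143.40. Cost to owner: $143.40. OOP to date $1,810.40.
Bill 3, $1,255: deductible met; 10% of $1,255 = $125.50. Cost to owner: $125.50. OOP to date $1,935.90.
Bill 4, $338: deductible already satisfied, so owner's share is 10% × $338 = $33.80. Cost to owner: $33.80. OOP to date $1,969.70.
Summing the owner's payments: $1,667 + $143.40 + $125.50 + $33.80 = $1,969.70.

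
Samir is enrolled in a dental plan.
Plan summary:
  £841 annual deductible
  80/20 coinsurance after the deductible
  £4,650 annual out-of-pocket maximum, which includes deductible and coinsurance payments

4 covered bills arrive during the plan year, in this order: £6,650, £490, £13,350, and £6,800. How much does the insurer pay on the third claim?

Bill 1, £6,650: £841 to deductible, leaving £5,809; 20% of £5,809 = £1,161.80. Patient pays £2,002.80; OOP now £2,002.80. Plan pays £6,650 − £2,002.80 = £4,647.20.
Bill 2, £490: deductible met; 20% of £490 = £98. Cost to patient: £98. OOP to date £2,100.80. Plan pays £490 − £98 = £392.
Bill 3, £13,350: deductible met; 20% of £13,350 = £2,670. Adding that to £2,100.80 gives £4,770.80, past the £4,650 cap; patient pays only £4,650 − £2,100.80 = £2,549.20. Insurer: £13,350 − £2,549.20 = £10,800.80.

£10,800.80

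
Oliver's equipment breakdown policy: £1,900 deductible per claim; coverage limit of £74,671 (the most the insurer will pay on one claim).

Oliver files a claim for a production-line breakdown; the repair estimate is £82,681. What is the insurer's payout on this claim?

After the deductible, £82,681 − £1,900 = £80,781 remains.
£80,781 exceeds the £74,671 limit, so the insurer pays the limit: £74,671.

£74,671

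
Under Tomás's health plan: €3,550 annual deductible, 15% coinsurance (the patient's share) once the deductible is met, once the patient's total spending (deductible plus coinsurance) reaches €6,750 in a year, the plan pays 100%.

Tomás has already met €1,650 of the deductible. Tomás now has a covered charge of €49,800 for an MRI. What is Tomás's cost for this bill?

€1,650 of the €3,550 deductible is already met, leaving €1,900.
The remaining €47,900 (= €49,800 − €1,900) moves to coinsurance.
Coinsurance: €47,900 × 15% = €7,185.
So the patient owes €1,900 + €7,185 = €9,085 before any cap.
Year-to-date out-of-pocket would reach €1,650 + €9,085 = €10,735, above the €6,750 maximum, so the patient pays only €6,750 − €1,650 = €5,100.

€5,100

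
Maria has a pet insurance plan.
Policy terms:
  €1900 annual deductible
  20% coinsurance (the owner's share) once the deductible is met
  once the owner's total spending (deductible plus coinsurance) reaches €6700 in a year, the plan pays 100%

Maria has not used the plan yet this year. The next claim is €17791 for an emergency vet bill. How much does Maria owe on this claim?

Deductible not yet touched, so the first €1900 of the bill goes to the deductible.
That leaves €17791 − €1900 = €15891 for coinsurance.
Owner's 20% share of €15891 is €3178.20.
That puts the owner's cost at €1900 + €3178.20 = €5078.20 before any cap.
Total out-of-pocket so far would be €0 + €5078.20 = €5078.20, below the €6700 cap — no reduction.

€5078.20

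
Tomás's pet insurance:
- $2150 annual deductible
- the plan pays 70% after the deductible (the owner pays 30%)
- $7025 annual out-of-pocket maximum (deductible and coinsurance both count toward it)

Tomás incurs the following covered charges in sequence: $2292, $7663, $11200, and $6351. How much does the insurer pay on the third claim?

Claim 1 ($2292): $2150 finishes the deductible; $142 goes to coinsurance; owner's 30% is $42.60. Owner pays $2192.60; OOP now $2192.60. Plan pays $2292 − $2192.60 = $99.40.
Claim 2 ($7663): 30% coinsurance on $7663 = $2298.90. Cost to owner: $2298.90. OOP to date $4491.50. Insurer: $7663 − $2298.90 = $5364.10.
Claim 3 ($11200): 30% coinsurance on $11200 = $3360. Adding that to $4491.50 gives $7851.50, past the $7025 cap; owner pays only $7025 − $4491.50 = $2533.50. Plan pays $11200 − $2533.50 = $8666.50.

$8666.50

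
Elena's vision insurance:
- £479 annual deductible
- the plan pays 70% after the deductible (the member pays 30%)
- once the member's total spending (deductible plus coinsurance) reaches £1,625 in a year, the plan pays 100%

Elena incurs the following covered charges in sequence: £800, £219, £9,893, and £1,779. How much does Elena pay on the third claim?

£984

Claim 1 (£800): £479 finishes the deductible; £321 goes to coinsurance; member's 30% is £96.30. Member pays £575.30; OOP now £575.30.
Claim 2 (£219): 30% coinsurance on £219 = £65.70. Member owes £65.70 (running OOP £641).
Claim 3 (£9,893): 30% coinsurance on £9,893 = £2,967.90. OOP would hit £3,608.90 > £1,625, so the cap limits the member to £1,625 − £641 = £984.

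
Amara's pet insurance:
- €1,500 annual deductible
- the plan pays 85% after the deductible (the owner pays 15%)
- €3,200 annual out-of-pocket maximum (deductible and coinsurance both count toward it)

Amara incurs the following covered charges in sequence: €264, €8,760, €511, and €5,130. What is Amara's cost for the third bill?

Bill 1, €264: entire amount goes to the deductible. Owner pays €264; OOP now €264.
Bill 2, €8,760: €1,236 finishes the deductible; €7,524 goes to coinsurance; owner's 15% is €1,128.60. Owner owes €2,364.60 (running OOP €2,628.60).
Bill 3, €511: deductible met; 15% of €511 = €76.65. Cost to owner: €76.65. OOP to date €2,705.25.

€76.65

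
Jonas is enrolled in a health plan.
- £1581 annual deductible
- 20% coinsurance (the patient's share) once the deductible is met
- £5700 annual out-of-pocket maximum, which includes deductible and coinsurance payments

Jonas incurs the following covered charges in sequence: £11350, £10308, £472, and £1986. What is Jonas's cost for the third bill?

£94.40

Claim 1 — £11350: £1581 to deductible, leaving £9769; coinsurance £9769 × 20% = £1953.80. Cost to patient: £3534.80. OOP to date £3534.80.
Claim 2 — £10308: 20% coinsurance on £10308 = £2061.60. Patient pays £2061.60; OOP now £5596.40.
Claim 3 — £472: deductible met; 20% of £472 = £94.40. Cost to patient: £94.40. OOP to date £5690.80.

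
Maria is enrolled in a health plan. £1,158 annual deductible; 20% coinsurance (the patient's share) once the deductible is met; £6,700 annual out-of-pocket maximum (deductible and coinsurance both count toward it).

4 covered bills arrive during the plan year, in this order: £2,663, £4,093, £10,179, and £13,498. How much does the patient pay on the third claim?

£2,035.80

#1 (£2,663): deductible takes £1,158, £1,505 remains; 20% of £1,505 = £301. Patient pays £1,459; OOP now £1,459.
#2 (£4,093): deductible already satisfied, so patient's share is 20% × £4,093 = £818.60. Cost to patient: £818.60. OOP to date £2,277.60.
#3 (£10,179): deductible already satisfied, so patient's share is 20% × £10,179 = £2,035.80. Patient pays £2,035.80; OOP now £4,313.40.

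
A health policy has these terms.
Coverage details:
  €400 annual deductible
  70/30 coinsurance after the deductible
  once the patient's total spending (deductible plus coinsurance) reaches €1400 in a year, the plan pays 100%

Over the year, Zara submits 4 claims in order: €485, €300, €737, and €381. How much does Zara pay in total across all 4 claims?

€850.90

Bill 1, €485: €400 to deductible, leaving €85; 30% of €85 = €25.50. Cost to patient: €425.50. OOP to date €425.50.
Bill 2, €300: deductible already satisfied, so patient's share is 30% × €300 = €90. Patient owes €90 (running OOP €515.50).
Bill 3, €737: 30% coinsurance on €737 = €221.10. Cost to patient: €221.10. OOP to date €736.60.
Bill 4, €381: deductible met; 30% of €381 = €114.30. Patient owes €114.30 (running OOP €850.90).
Total paid by the patient: €425.50 + €90 + €221.10 + €114.30 = €850.90.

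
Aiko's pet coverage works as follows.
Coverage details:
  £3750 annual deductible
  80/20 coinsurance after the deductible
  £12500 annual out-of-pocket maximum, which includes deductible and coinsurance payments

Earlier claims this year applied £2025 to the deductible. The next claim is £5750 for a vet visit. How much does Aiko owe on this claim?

Remaining deductible: £3750 − £2025 = £1725.
The remaining £4025 (= £5750 − £1725) moves to coinsurance.
Coinsurance: £4025 × 20% = £805.
That puts the owner's cost at £1725 + £805 = £2530 before any cap.
Cumulative spending £2025 + £2530 = £4555 stays under the £12500 maximum.

£2530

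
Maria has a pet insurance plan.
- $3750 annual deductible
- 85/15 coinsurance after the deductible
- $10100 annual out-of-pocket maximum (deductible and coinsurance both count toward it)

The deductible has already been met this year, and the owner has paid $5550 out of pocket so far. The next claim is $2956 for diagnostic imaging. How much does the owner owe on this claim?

The deductible is already satisfied, so the full bill goes to coinsurance.
15% of $2956 = $443.40 falls to the owner.
Total out-of-pocket so far would be $5550 + $443.40 = $5993.40, below the $10100 cap — no reduction.

$443.40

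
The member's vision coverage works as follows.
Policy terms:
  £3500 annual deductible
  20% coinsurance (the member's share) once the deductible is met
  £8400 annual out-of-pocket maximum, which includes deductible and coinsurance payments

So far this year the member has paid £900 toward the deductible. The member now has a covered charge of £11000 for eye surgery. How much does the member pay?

£4280

Deductible still to meet: £3500 − £900 = £2600.
After the £2600 deductible portion, £11000 − £2600 = £8400 is subject to coinsurance.
20% of £8400 = £1680 falls to the member.
That puts the member's cost at £2600 + £1680 = £4280 before any cap.
Year-to-date out-of-pocket becomes £900 + £4280 = £5180, still under the £8400 maximum, so no cap applies.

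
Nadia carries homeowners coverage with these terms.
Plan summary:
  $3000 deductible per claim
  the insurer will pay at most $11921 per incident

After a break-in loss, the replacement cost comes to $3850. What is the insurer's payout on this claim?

After the deductible, $3850 − $3000 = $850 remains.
That's under the $11921 cap, so the insurer reimburses the full $850.

$850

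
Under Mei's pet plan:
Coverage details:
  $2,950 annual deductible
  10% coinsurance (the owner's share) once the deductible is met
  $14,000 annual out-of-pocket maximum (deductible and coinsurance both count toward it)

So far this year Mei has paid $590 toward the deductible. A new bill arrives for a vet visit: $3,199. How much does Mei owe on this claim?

$2,443.90

Deductible still to meet: $2,950 − $590 = $2,360.
The remaining $839 (= $3,199 − $2,360) moves to coinsurance.
Coinsurance: $839 × 10% = $83.90.
That puts the owner's cost at $2,360 + $83.90 = $2,443.90 before any cap.
Cumulative spending $590 + $2,443.90 = $3,033.90 stays under the $14,000 maximum.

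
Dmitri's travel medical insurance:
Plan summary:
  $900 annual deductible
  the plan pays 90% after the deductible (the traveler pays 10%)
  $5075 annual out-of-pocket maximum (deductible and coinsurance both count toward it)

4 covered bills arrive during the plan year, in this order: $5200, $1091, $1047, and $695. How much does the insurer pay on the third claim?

Claim 1 ($5200): deductible takes $900, $4300 remains; 10% of $4300 = $430. Cost to traveler: $1330. OOP to date $1330. Plan pays $5200 − $1330 = $3870.
Claim 2 ($1091): 10% coinsurance on $1091 = $109.10. Cost to traveler: $109.10. OOP to date $1439.10. Insurer: $1091 − $109.10 = $981.90.
Claim 3 ($1047): deductible already satisfied, so traveler's share is 10% × $1047 = $104.70. Traveler owes $104.70 (running OOP $1543.80). Plan pays $1047 − $104.70 = $942.30.

$942.30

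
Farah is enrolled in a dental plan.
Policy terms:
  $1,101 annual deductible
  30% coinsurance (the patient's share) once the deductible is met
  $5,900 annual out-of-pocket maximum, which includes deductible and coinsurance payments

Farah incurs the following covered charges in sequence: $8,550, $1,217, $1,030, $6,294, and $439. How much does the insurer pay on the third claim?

$721

Bill 1, $8,550: $1,101 finishes the deductible; $7,449 goes to coinsurance; coinsurance $7,449 × 30% = $2,234.70. Patient owes $3,335.70 (running OOP $3,335.70). Insurer: $8,550 − $3,335.70 = $5,214.30.
Bill 2, $1,217: 30% coinsurance on $1,217 = $365.10. Patient owes $365.10 (running OOP $3,700.80). Plan pays $1,217 − $365.10 = $851.90.
Bill 3, $1,030: deductible met; 30% of $1,030 = $309. Patient pays $309; OOP now $4,009.80. Plan pays $1,030 − $309 = $721.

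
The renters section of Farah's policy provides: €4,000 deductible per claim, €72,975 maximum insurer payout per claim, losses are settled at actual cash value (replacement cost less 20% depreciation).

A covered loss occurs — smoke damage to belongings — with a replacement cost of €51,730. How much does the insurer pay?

€37,384

Actual cash value after 20% depreciation: €51,730 × 80% = €41,384.
Less the €4,000 deductible: €41,384 − €4,000 = €37,384.
€37,384 ≤ €72,975, so the limit doesn't bind; insurer pays €37,384.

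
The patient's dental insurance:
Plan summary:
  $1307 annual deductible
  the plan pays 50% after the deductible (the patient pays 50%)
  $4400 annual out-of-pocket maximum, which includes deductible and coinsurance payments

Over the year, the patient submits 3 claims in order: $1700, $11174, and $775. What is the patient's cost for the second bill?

Claim 1 — $1700: $1307 finishes the deductible; $393 goes to coinsurance; patient's 50% is $196.50. Patient owes $1503.50 (running OOP $1503.50).
Claim 2 — $11174: deductible already satisfied, so patient's share is 50% × $11174 = $5587. Adding that to $1503.50 gives $7090.50, past the $4400 cap; patient pays only $4400 − $1503.50 = $2896.50.

$2896.50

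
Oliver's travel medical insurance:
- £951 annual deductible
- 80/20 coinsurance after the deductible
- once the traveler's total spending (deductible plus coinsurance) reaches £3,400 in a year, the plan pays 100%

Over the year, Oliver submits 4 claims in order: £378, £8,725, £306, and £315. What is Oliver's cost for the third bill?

Bill 1, £378: all of it applies to the deductible. Traveler pays £378; OOP now £378.
Bill 2, £8,725: £573 finishes the deductible; £8,152 goes to coinsurance; coinsurance £8,152 × 20% = £1,630.40. Cost to traveler: £2,203.40. OOP to date £2,581.40.
Bill 3, £306: deductible already satisfied, so traveler's share is 20% × £306 = £61.20. Traveler owes £61.20 (running OOP £2,642.60).

£61.20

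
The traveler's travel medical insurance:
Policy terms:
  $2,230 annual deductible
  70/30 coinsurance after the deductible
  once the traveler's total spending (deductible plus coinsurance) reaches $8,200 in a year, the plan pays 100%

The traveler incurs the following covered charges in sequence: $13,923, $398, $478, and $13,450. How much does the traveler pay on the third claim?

$143.40

Claim 1 — $13,923: $2,230 finishes the deductible; $11,693 goes to coinsurance; traveler's 30% is $3,507.90. Cost to traveler: $5,737.90. OOP to date $5,737.90.
Claim 2 — $398: deductible met; 30% of $398 = $119.40. Traveler owes $119.40 (running OOP $5,857.30).
Claim 3 — $478: deductible met; 30% of $478 = $143.40. Traveler owes $143.40 (running OOP $6,000.70).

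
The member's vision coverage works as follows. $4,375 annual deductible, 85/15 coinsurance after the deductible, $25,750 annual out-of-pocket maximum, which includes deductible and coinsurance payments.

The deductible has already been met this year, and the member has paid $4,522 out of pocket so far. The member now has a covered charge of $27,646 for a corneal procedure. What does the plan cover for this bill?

With the deductible met, the entire $27,646 is subject to coinsurance.
Coinsurance: $27,646 × 15% = $4,146.90.
Year-to-date out-of-pocket becomes $4,522 + $4,146.90 = $8,668.90, still under the $25,750 maximum, so no cap applies.
The insurer covers the remainder: $27,646 − $4,146.90 = $23,499.10.

$23,499.10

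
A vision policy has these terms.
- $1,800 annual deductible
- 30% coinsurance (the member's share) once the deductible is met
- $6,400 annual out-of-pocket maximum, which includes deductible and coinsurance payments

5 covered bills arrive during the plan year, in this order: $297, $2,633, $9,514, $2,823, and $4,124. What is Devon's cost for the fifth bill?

$559.90

#1 ($297): all of it applies to the deductible. Member owes $297 (running OOP $297).
#2 ($2,633): $1,503 to deductible, leaving $1,130; coinsurance $1,130 × 30% = $339. Cost to member: $1,842. OOP to date $2,139.
#3 ($9,514): deductible already satisfied, so member's share is 30% × $9,514 = $2,854.20. Member owes $2,854.20 (running OOP $4,993.20).
#4 ($2,823): 30% coinsurance on $2,823 = $846.90. Cost to member: $846.90. OOP to date $5,840.10.
#5 ($4,124): deductible met; 30% of $4,124 = $1,237.20. OOP would hit $7,077.30 > $6,400, so the cap limits the member to $6,400 − $5,840.10 = $559.90.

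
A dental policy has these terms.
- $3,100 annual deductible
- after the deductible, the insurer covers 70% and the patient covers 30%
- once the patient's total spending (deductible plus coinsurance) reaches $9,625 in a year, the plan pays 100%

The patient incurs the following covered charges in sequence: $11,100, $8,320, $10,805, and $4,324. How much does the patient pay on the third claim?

$1,629

Claim 1 ($11,100): deductible takes $3,100, $8,000 remains; 30% of $8,000 = $2,400. Cost to patient: $5,500. OOP to date $5,500.
Claim 2 ($8,320): 30% coinsurance on $8,320 = $2,496. Patient pays $2,496; OOP now $7,996.
Claim 3 ($10,805): deductible met; 30% of $10,805 = $3,241.50. Adding that to $7,996 gives $11,237.50, past the $9,625 cap; patient pays only $9,625 − $7,996 = $1,629.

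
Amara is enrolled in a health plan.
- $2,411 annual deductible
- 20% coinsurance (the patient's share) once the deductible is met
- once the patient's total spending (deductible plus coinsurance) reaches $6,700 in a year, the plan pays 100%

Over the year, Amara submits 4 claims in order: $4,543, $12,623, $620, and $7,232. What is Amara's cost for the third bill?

$124

Claim 1 ($4,543): $2,411 to deductible, leaving $2,132; 20% of $2,132 = $426.40. Patient owes $2,837.40 (running OOP $2,837.40).
Claim 2 ($12,623): deductible met; 20% of $12,623 = $2,524.60. Patient owes $2,524.60 (running OOP $5,362).
Claim 3 ($620): deductible already satisfied, so patient's share is 20% × $620 = $124. Patient owes $124 (running OOP $5,486).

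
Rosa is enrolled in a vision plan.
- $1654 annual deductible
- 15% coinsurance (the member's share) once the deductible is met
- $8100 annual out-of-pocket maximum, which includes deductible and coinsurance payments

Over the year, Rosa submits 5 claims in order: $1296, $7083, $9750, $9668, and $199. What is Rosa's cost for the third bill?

Claim 1 ($1296): all of it applies to the deductible. Cost to member: $1296. OOP to date $1296.
Claim 2 ($7083): $358 to deductible, leaving $6725; 15% of $6725 = $1008.75. Member owes $1366.75 (running OOP $2662.75).
Claim 3 ($9750): deductible already satisfied, so member's share is 15% × $9750 = $1462.50. Member owes $1462.50 (running OOP $4125.25).

$1462.50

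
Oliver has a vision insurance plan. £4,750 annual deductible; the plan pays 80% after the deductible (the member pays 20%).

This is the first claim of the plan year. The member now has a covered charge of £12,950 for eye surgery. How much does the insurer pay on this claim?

The full £4,750 deductible is still open; £4,750 of this bill applies to it.
The remaining £8,200 (= £12,950 − £4,750) moves to coinsurance.
20% of £8,200 = £1,640 falls to the member.
So the member owes £4,750 + £1,640 = £6,390.
The plan picks up £12,950 − £6,390 = £6,560.

£6,560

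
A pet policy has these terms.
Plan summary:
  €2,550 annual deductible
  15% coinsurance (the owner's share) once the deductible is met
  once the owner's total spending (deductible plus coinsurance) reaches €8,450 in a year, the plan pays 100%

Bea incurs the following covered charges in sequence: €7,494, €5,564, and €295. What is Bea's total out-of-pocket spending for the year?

Claim 1 — €7,494: €2,550 to deductible, leaving €4,944; 15% of €4,944 = €741.60. Owner owes €3,291.60 (running OOP €3,291.60).
Claim 2 — €5,564: deductible already satisfied, so owner's share is 15% × €5,564 = €834.60. Cost to owner: €834.60. OOP to date €4,126.20.
Claim 3 — €295: 15% coinsurance on €295 = €44.25. Owner pays €44.25; OOP now €4,170.45.
Total paid by the owner: €3,291.60 + €834.60 + €44.25 = €4,170.45.

€4,170.45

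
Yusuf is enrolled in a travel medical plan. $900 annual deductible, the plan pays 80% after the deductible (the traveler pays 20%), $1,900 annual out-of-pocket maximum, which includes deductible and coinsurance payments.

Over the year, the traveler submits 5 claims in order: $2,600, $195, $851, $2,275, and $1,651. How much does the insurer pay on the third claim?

$680.80

#1 ($2,600): $900 to deductible, leaving $1,700; 20% of $1,700 = $340. Traveler owes $1,240 (running OOP $1,240). Plan pays $2,600 − $1,240 = $1,360.
#2 ($195): 20% coinsurance on $195 = $39. Traveler owes $39 (running OOP $1,279). Plan pays $195 − $39 = $156.
#3 ($851): 20% coinsurance on $851 = $170.20. Traveler pays $170.20; OOP now $1,449.20. Plan pays $851 − $170.20 = $680.80.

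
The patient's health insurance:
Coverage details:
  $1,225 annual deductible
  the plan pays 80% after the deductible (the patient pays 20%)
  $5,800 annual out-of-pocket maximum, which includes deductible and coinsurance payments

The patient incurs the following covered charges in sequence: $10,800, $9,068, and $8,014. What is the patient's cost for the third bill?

#1 ($10,800): $1,225 finishes the deductible; $9,575 goes to coinsurance; patient's 20% is $1,915. Cost to patient: $3,140. OOP to date $3,140.
#2 ($9,068): deductible met; 20% of $9,068 = $1,813.60. Patient owes $1,813.60 (running OOP $4,953.60).
#3 ($8,014): deductible already satisfied, so patient's share is 20% × $8,014 = $1,602.80. OOP would hit $6,556.40 > $5,800, so the cap limits the patient to $5,800 − $4,953.60 = $846.40.

$846.40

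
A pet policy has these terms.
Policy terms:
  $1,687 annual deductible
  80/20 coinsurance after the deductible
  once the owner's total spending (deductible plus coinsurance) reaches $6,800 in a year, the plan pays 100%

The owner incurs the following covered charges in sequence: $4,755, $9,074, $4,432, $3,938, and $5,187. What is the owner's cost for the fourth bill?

#1 ($4,755): $1,687 to deductible, leaving $3,068; owner's 20% is $613.60. Owner pays $2,300.60; OOP now $2,300.60.
#2 ($9,074): 20% coinsurance on $9,074 = $1,814.80. Owner owes $1,814.80 (running OOP $4,115.40).
#3 ($4,432): 20% coinsurance on $4,432 = $886.40. Owner owes $886.40 (running OOP $5,001.80).
#4 ($3,938): 20% coinsurance on $3,938 = $787.60. Cost to owner: $787.60. OOP to date $5,789.40.

$787.60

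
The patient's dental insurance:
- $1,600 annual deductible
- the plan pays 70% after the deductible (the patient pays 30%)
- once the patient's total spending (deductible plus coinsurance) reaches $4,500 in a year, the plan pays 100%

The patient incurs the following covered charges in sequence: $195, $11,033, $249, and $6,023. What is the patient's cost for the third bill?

Claim 1 — $195: fully absorbed by the deductible. Patient owes $195 (running OOP $195).
Claim 2 — $11,033: $1,405 finishes the deductible; $9,628 goes to coinsurance; coinsurance $9,628 × 30% = $2,888.40. Patient pays $4,293.40; OOP now $4,488.40.
Claim 3 — $249: deductible met; 30% of $249 = $74.70. Adding that to $4,488.40 gives $4,563.10, past the $4,500 cap; patient pays only $4,500 − $4,488.40 = $11.60.

$11.60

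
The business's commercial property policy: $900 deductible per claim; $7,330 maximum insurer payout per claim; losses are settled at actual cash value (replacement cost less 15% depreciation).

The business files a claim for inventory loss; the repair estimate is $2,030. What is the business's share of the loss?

Depreciate 15%: the covered value is $2,030 × 0.85 = $1,725.50.
Subtract the deductible: $1,725.50 − $900 = $825.50.
That's under the $7,330 cap, so the insurer reimburses the full $825.50.
Business's share is the uncovered remainder: $2,030 − $825.50 = $1,204.50.

$1,204.50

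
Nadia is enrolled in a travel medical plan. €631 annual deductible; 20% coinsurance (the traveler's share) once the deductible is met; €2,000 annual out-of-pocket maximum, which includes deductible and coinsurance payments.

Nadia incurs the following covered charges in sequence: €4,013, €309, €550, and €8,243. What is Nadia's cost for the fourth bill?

€520.80

Bill 1, €4,013: €631 to deductible, leaving €3,382; 20% of €3,382 = €676.40. Traveler owes €1,307.40 (running OOP €1,307.40).
Bill 2, €309: deductible already satisfied, so traveler's share is 20% × €309 = €61.80. Traveler owes €61.80 (running OOP €1,369.20).
Bill 3, €550: deductible already satisfied, so traveler's share is 20% × €550 = €110. Traveler pays €110; OOP now €1,479.20.
Bill 4, €8,243: deductible met; 20% of €8,243 = €1,648.60. OOP would hit €3,127.80 > €2,000, so the cap limits the traveler to €2,000 − €1,479.20 = €520.80.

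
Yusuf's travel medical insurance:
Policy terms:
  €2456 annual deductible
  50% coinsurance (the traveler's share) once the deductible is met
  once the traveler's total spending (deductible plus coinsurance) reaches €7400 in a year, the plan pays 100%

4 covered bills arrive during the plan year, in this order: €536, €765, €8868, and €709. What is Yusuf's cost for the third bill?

€5011.50

#1 (€536): entire amount goes to the deductible. Traveler owes €536 (running OOP €536).
#2 (€765): fully absorbed by the deductible. Cost to traveler: €765. OOP to date €1301.
#3 (€8868): €1155 finishes the deductible; €7713 goes to coinsurance; coinsurance €7713 × 50% = €3856.50. Cost to traveler: €5011.50. OOP to date €6312.50.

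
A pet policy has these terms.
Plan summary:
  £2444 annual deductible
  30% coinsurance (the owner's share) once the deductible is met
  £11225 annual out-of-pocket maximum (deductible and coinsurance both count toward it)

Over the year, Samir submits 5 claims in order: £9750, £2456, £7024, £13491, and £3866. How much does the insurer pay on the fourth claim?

£9745.80

Claim 1 (£9750): £2444 finishes the deductible; £7306 goes to coinsurance; coinsurance £7306 × 30% = £2191.80. Owner pays £4635.80; OOP now £4635.80. Insurer: £9750 − £4635.80 = £5114.20.
Claim 2 (£2456): deductible met; 30% of £2456 = £736.80. Cost to owner: £736.80. OOP to date £5372.60. Insurer: £2456 − £736.80 = £1719.20.
Claim 3 (£7024): 30% coinsurance on £7024 = £2107.20. Owner pays £2107.20; OOP now £7479.80. Plan pays £7024 − £2107.20 = £4916.80.
Claim 4 (£13491): 30% coinsurance on £13491 = £4047.30. OOP would hit £11527.10 > £11225, so the cap limits the owner to £11225 − £7479.80 = £3745.20. Plan pays £13491 − £3745.20 = £9745.80.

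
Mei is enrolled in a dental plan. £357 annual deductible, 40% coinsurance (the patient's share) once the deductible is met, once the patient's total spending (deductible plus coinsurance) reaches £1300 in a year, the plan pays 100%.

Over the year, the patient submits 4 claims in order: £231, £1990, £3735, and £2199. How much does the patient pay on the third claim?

Claim 1 — £231: fully absorbed by the deductible. Patient pays £231; OOP now £231.
Claim 2 — £1990: £126 finishes the deductible; £1864 goes to coinsurance; patient's 40% is £745.60. Cost to patient: £871.60. OOP to date £1102.60.
Claim 3 — £3735: deductible already satisfied, so patient's share is 40% × £3735 = £1494. OOP would hit £2596.60 > £1300, so the cap limits the patient to £1300 − £1102.60 = £197.40.

£197.40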